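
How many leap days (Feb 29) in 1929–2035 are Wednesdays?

Leap years in 1929–2035: 26 of them.
Feb 29 weekday advances by 5 (mod 7) from one leap year to the next four years later (or differs when a century non-leap intervenes).
Leap-day weekdays: 1932:Mon 1936:Sat 1940:Thu 1944:Tue 1948:Sun 1952:Fri 1956:Wed✓ 1960:Mon 1964:Sat 1968:Thu 1972:Tue 1976:Sun 1980:Fri 1984:Wed✓ 1988:Mon 1992:Sat 1996:Thu 2000:Tue 2004:Sun 2008:Fri 2012:Wed✓ 2016:Mon 2020:Sat 2024:Thu 2028:Tue 2032:Sun
Wednesday: 1956, 1984, 2012 → 3.

3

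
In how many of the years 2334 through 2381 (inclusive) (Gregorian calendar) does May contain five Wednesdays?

21

May has 31 days; it has five Wednesdays when Wednesday falls among the first (month-length − 28) days — i.e. when May 1 is one of Wednesday/Tuesday/Monday.
May 1 by year: 2334:Tue✓ 2335:Wed✓ 2336:Fri 2337:Sat 2338:Sun 2339:Mon✓ 2340:Wed✓ 2341:Thu 2342:Fri 2343:Sat 2344:Mon✓ 2345:Tue✓ 2346:Wed✓ 2347:Thu 2348:Sat …(18 more)… 2367:Mon✓ 2368:Wed✓ 2369:Thu 2370:Fri 2371:Sat 2372:Mon✓ 2373:Tue✓ 2374:Wed✓ 2375:Thu 2376:Sat 2377:Sun 2378:Mon✓ 2379:Tue✓ 2380:Thu 2381:Fri
Years with five Wednesdays: 2334, 2335, 2339, 2340, 2344, 2345, 2346, 2350, 2351, 2356, 2357, 2361, 2362, 2363, 2367, 2368, 2372, 2373, 2374, 2378, 2379 → 21.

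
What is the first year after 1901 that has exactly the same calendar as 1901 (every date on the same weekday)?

Two years share a calendar iff Jan 1 falls on the same weekday and both are leap or both are common. 1901: Jan 1 is Tuesday, common year.
1902: Jan 1 Wednesday, common
1903: Jan 1 Thursday, common
1904: Jan 1 Friday, leap
1905: Jan 1 Sunday, common
1906: Jan 1 Monday, common
1907: Jan 1 Tuesday, common
1907 matches on both conditions.

1907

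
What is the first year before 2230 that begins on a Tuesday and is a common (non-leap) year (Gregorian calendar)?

2222

Jan 1 advances by 2 weekdays after a leap year and by 1 after a common year.
2230: Jan 1 is Friday.
2229: Thursday
2228: Tuesday (leap)
2227: Monday
2226: Sunday
2225: Saturday
2224: Thursday (leap)
2223: Wednesday
2222: Tuesday
2222 begins on a Tuesday and is a common year.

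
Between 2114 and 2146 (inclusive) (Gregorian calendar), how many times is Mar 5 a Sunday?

Track Mar 5's weekday year by year (advancing +1, or +2 across a Feb 29):
  2114: Mon  2115: Tue (+1)  2116: Thu (+2)  2117: Fri (+1)  2118: Sat (+1)
  2119: Sun (+1) ✓  2120: Tue (+2)  2121: Wed (+1)  2122: Thu (+1)  2123: Fri (+1)
  2124: Sun (+2) ✓  2125: Mon (+1)  2126: Tue (+1)  2127: Wed (+1)  … (5 more years) …
  2133: Thu (+1)  2134: Fri (+1)  2135: Sat (+1)  2136: Mon (+2)  2137: Tue (+1)
  2138: Wed (+1)  2139: Thu (+1)  2140: Sat (+2)  2141: Sun (+1) ✓  2142: Mon (+1)
  2143: Tue (+1)  2144: Thu (+2)  2145: Fri (+1)  2146: Sat (+1)
Sunday years: 2119, 2124, 2130, 2141 — 4 in total.

4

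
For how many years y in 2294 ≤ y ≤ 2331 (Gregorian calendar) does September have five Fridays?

10

September has 30 days; it has five Fridays when Friday falls among the first (month-length − 28) days — i.e. when September 1 is one of Friday/Thursday.
September 1 by year: 2294:Sat 2295:Sun 2296:Tue 2297:Wed 2298:Thu✓ 2299:Fri✓ 2300:Sat 2301:Sun 2302:Mon 2303:Tue 2304:Thu✓ 2305:Fri✓ 2306:Sat 2307:Sun 2308:Tue …(8 more)… 2317:Sat 2318:Sun 2319:Mon 2320:Wed 2321:Thu✓ 2322:Fri✓ 2323:Sat 2324:Mon 2325:Tue 2326:Wed 2327:Thu✓ 2328:Sat 2329:Sun 2330:Mon 2331:Tue
Years with five Fridays: 2298, 2299, 2304, 2305, 2310, 2311, 2316, 2321, 2322, 2327 → 10.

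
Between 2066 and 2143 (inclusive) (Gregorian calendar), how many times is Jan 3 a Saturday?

Track Jan 3's weekday year by year (advancing +1, or +2 across a Feb 29):
  2066: Sun  2067: Mon (+1)  2068: Tue (+1)  2069: Thu (+2)  2070: Fri (+1)
  2071: Sat (+1) ✓  2072: Sun (+1)  2073: Tue (+2)  2074: Wed (+1)  2075: Thu (+1)
  2076: Fri (+1)  2077: Sun (+2)  2078: Mon (+1)  2079: Tue (+1)  … (50 more years) …
  2130: Tue (+1)  2131: Wed (+1)  2132: Thu (+1)  2133: Sat (+2) ✓  2134: Sun (+1)
  2135: Mon (+1)  2136: Tue (+1)  2137: Thu (+2)  2138: Fri (+1)  2139: Sat (+1) ✓
  2140: Sun (+1)  2141: Tue (+2)  2142: Wed (+1)  2143: Thu (+1)
Saturday years: 2071, 2082, 2088, 2093, 2099, 2105, 2111, 2122, 2128, 2133, 2139 — 11 in total.

11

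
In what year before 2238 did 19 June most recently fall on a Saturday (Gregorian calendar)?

2230

From one year to the next, a fixed date's weekday advances by 1, or by 2 when a Feb 29 lies between the two dates.
2238: June 19 is Tuesday.
2237: Monday (−1)
2236: Sunday (−1)
2235: Friday (−2)
2234: Thursday (−1)
2233: Wednesday (−1)
2232: Tuesday (−1)
2231: Sunday (−2)
2230: Saturday (−1)
19 June falls on a Saturday in 2230.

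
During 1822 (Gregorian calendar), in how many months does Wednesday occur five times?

A month of length L has five Wednesdays iff its first Wednesday is on day ≤ L−28 (so day 1–3 in a 31-day month, 1–2 in a 30-day month, day 1 in a leap February).
Checking each month of 1822: Jan starts Tue (31d) ✓; Feb starts Fri (28d); Mar starts Fri (31d); Apr starts Mon (30d); May starts Wed (31d) ✓; Jun starts Sat (30d); Jul starts Mon (31d) ✓; Aug starts Thu (31d); Sep starts Sun (30d); Oct starts Tue (31d) ✓; Nov starts Fri (30d); Dec starts Sun (31d).
Five-Wednesday months: January, May, July, October → 4.

4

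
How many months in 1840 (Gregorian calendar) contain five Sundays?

A month of length L has five Sundays iff its first Sunday is on day ≤ L−28 (so day 1–3 in a 31-day month, 1–2 in a 30-day month, day 1 in a leap February).
Checking each month of 1840: Jan starts Wed (31d); Feb starts Sat (29d); Mar starts Sun (31d) ✓; Apr starts Wed (30d); May starts Fri (31d) ✓; Jun starts Mon (30d); Jul starts Wed (31d); Aug starts Sat (31d) ✓; Sep starts Tue (30d); Oct starts Thu (31d); Nov starts Sun (30d) ✓; Dec starts Tue (31d).
Five-Sunday months: March, May, August, November → 4.

4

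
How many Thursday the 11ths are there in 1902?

2

Check the 11th of each month of 1902: Jan 11: Sat, Feb 11: Tue, Mar 11: Tue, Apr 11: Fri, May 11: Sun, Jun 11: Wed, Jul 11: Fri, Aug 11: Mon, Sep 11: Thu, Oct 11: Sat, Nov 11: Tue, Dec 11: Thu.
Thursday occurs in September, December — 2 months.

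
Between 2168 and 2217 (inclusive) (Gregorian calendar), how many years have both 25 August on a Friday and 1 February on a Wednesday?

6

Check each year's weekday for 25 August and 1 February:
  2168: Thu/Mon  2169: Fri/Wed ✓  2170: Sat/Thu  2171: Sun/Fri  2172: Tue/Sat  2173: Wed/Mon  2174: Thu/Tue  2175: Fri/Wed ✓  2176: Sun/Thu  2177: Mon/Sat  2178: Tue/Sun  2179: Wed/Mon  2180: Fri/Tue  2181: Sat/Thu  …(22 more)…  2204: Sat/Wed  2205: Sun/Fri  2206: Mon/Sat  2207: Tue/Sun  2208: Thu/Mon  2209: Fri/Wed ✓  2210: Sat/Thu  2211: Sun/Fri  2212: Tue/Sat  2213: Wed/Mon  2214: Thu/Tue  2215: Fri/Wed ✓  2216: Sun/Thu  2217: Mon/Sat
Both conditions hold in: 2169, 2175, 2186, 2197, 2209, 2215 — 6.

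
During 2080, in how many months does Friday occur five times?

4

A month of length L has five Fridays iff its first Friday is on day ≤ L−28 (so day 1–3 in a 31-day month, 1–2 in a 30-day month, day 1 in a leap February).
Checking each month of 2080: Jan starts Mon (31d); Feb starts Thu (29d); Mar starts Fri (31d) ✓; Apr starts Mon (30d); May starts Wed (31d) ✓; Jun starts Sat (30d); Jul starts Mon (31d); Aug starts Thu (31d) ✓; Sep starts Sun (30d); Oct starts Tue (31d); Nov starts Fri (30d) ✓; Dec starts Sun (31d).
Five-Friday months: March, May, August, November → 4.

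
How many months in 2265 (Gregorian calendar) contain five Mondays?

4

A month of length L has five Mondays iff its first Monday is on day ≤ L−28 (so day 1–3 in a 31-day month, 1–2 in a 30-day month, day 1 in a leap February).
Checking each month of 2265: Jan starts Sun (31d) ✓; Feb starts Wed (28d); Mar starts Wed (31d); Apr starts Sat (30d); May starts Mon (31d) ✓; Jun starts Thu (30d); Jul starts Sat (31d) ✓; Aug starts Tue (31d); Sep starts Fri (30d); Oct starts Sun (31d) ✓; Nov starts Wed (30d); Dec starts Fri (31d).
Five-Monday months: January, May, July, October → 4.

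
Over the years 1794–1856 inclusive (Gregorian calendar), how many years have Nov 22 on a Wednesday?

9

Track Nov 22's weekday year by year (advancing +1, or +2 across a Feb 29):
  1794: Sat  1795: Sun (+1)  1796: Tue (+2)  1797: Wed (+1) ✓  1798: Thu (+1)
  1799: Fri (+1)  1800: Sat (+1)  1801: Sun (+1)  1802: Mon (+1)  1803: Tue (+1)
  1804: Thu (+2)  1805: Fri (+1)  1806: Sat (+1)  1807: Sun (+1)  … (35 more years) …
  1843: Wed (+1) ✓  1844: Fri (+2)  1845: Sat (+1)  1846: Sun (+1)  1847: Mon (+1)
  1848: Wed (+2) ✓  1849: Thu (+1)  1850: Fri (+1)  1851: Sat (+1)  1852: Mon (+2)
  1853: Tue (+1)  1854: Wed (+1) ✓  1855: Thu (+1)  1856: Sat (+2)
Wednesday years: 1797, 1809, 1815, 1820, 1826, 1837, 1843, 1848, 1854 — 9 in total.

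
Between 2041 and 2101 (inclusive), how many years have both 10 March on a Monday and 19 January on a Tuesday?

0

Check each year's weekday for 10 March and 19 January:
  2041: Sun/Sat  2042: Mon/Sun  2043: Tue/Mon  2044: Thu/Tue  2045: Fri/Thu  2046: Sat/Fri  2047: Sun/Sat  2048: Tue/Sun  2049: Wed/Tue  2050: Thu/Wed  2051: Fri/Thu  2052: Sun/Fri  2053: Mon/Sun  2054: Tue/Mon  …(33 more)…  2088: Wed/Mon  2089: Thu/Wed  2090: Fri/Thu  2091: Sat/Fri  2092: Mon/Sat  2093: Tue/Mon  2094: Wed/Tue  2095: Thu/Wed  2096: Sat/Thu  2097: Sun/Sat  2098: Mon/Sun  2099: Tue/Mon  2100: Wed/Tue  2101: Thu/Wed
Both conditions hold in: no year — 0.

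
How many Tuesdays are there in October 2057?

5

October 2057 has 31 days and begins on Monday.
The first Tuesday is October 2.
Tuesdays fall on 2, 9, 16, 23, 30 — that's 5.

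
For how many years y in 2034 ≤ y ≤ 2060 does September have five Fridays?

September has 30 days; it has five Fridays when Friday falls among the first (month-length − 28) days — i.e. when September 1 is one of Friday/Thursday.
September 1 by year: 2034:Fri✓ 2035:Sat 2036:Mon 2037:Tue 2038:Wed 2039:Thu✓ 2040:Sat 2041:Sun 2042:Mon 2043:Tue 2044:Thu✓ 2045:Fri✓ 2046:Sat 2047:Sun 2048:Tue 2049:Wed 2050:Thu✓ 2051:Fri✓ 2052:Sun 2053:Mon 2054:Tue 2055:Wed 2056:Fri✓ 2057:Sat 2058:Sun 2059:Mon 2060:Wed
Years with five Fridays: 2034, 2039, 2044, 2045, 2050, 2051, 2056 → 7.

7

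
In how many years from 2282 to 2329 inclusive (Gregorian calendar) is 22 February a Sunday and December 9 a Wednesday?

Check each year's weekday for 22 February and December 9:
  2282: Wed/Sat  2283: Thu/Sun  2284: Fri/Tue  2285: Sun/Wed ✓  2286: Mon/Thu  2287: Tue/Fri  2288: Wed/Sun  2289: Fri/Mon  2290: Sat/Tue  2291: Sun/Wed ✓  2292: Mon/Fri  2293: Wed/Sat  2294: Thu/Sun  2295: Fri/Mon  …(20 more)…  2316: Tue/Sat  2317: Thu/Sun  2318: Fri/Mon  2319: Sat/Tue  2320: Sun/Thu  2321: Tue/Fri  2322: Wed/Sat  2323: Thu/Sun  2324: Fri/Tue  2325: Sun/Wed ✓  2326: Mon/Thu  2327: Tue/Fri  2328: Wed/Sun  2329: Fri/Mon
Both conditions hold in: 2285, 2291, 2303, 2314, 2325 — 5.

5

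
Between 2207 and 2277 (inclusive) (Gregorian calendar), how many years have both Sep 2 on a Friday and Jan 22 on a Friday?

Check each year's weekday for Sep 2 and Jan 22:
  2207: Wed/Thu  2208: Fri/Fri ✓  2209: Sat/Sun  2210: Sun/Mon  2211: Mon/Tue  2212: Wed/Wed  2213: Thu/Fri  2214: Fri/Sat  2215: Sat/Sun  2216: Mon/Mon  2217: Tue/Wed  2218: Wed/Thu  2219: Thu/Fri  2220: Sat/Sat  …(43 more)…  2264: Fri/Fri ✓  2265: Sat/Sun  2266: Sun/Mon  2267: Mon/Tue  2268: Wed/Wed  2269: Thu/Fri  2270: Fri/Sat  2271: Sat/Sun  2272: Mon/Mon  2273: Tue/Wed  2274: Wed/Thu  2275: Thu/Fri  2276: Sat/Sat  2277: Sun/Mon
Both conditions hold in: 2208, 2236, 2264 — 3.

3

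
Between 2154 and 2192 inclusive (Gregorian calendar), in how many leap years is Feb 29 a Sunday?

Leap years in 2154–2192: 10 of them.
Feb 29 weekday advances by 5 (mod 7) from one leap year to the next four years later (or differs when a century non-leap intervenes).
Leap-day weekdays: 2156:Sun✓ 2160:Fri 2164:Wed 2168:Mon 2172:Sat 2176:Thu 2180:Tue 2184:Sun✓ 2188:Fri 2192:Wed
Sunday: 2156, 2184 → 2.

2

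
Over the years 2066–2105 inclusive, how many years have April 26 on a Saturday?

Track April 26's weekday year by year (advancing +1, or +2 across a Feb 29):
  2066: Mon  2067: Tue (+1)  2068: Thu (+2)  2069: Fri (+1)  2070: Sat (+1) ✓
  2071: Sun (+1)  2072: Tue (+2)  2073: Wed (+1)  2074: Thu (+1)  2075: Fri (+1)
  2076: Sun (+2)  2077: Mon (+1)  2078: Tue (+1)  2079: Wed (+1)  … (12 more years) …
  2092: Sat (+2) ✓  2093: Sun (+1)  2094: Mon (+1)  2095: Tue (+1)  2096: Thu (+2)
  2097: Fri (+1)  2098: Sat (+1) ✓  2099: Sun (+1)  2100: Mon (+1)  2101: Tue (+1)
  2102: Wed (+1)  2103: Thu (+1)  2104: Sat (+2) ✓  2105: Sun (+1)
Saturday years: 2070, 2081, 2087, 2092, 2098, 2104 — 6 in total.

6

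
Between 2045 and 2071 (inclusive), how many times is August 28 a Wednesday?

4

Track August 28's weekday year by year (advancing +1, or +2 across a Feb 29):
  2045: Mon  2046: Tue (+1)  2047: Wed (+1) ✓  2048: Fri (+2)  2049: Sat (+1)
  2050: Sun (+1)  2051: Mon (+1)  2052: Wed (+2) ✓  2053: Thu (+1)  2054: Fri (+1)
  2055: Sat (+1)  2056: Mon (+2)  2057: Tue (+1)  2058: Wed (+1) ✓  2059: Thu (+1)
  2060: Sat (+2)  2061: Sun (+1)  2062: Mon (+1)  2063: Tue (+1)  2064: Thu (+2)
  2065: Fri (+1)  2066: Sat (+1)  2067: Sun (+1)  2068: Tue (+2)  2069: Wed (+1) ✓
  2070: Thu (+1)  2071: Fri (+1)
Wednesday years: 2047, 2052, 2058, 2069 — 4 in total.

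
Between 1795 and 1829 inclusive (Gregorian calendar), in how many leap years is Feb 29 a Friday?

Leap years in 1795–1829: 8 of them.
Feb 29 weekday advances by 5 (mod 7) from one leap year to the next four years later (or differs when a century non-leap intervenes).
Leap-day weekdays: 1796:Mon 1804:Wed 1808:Mon 1812:Sat 1816:Thu 1820:Tue 1824:Sun 1828:Fri✓
Friday: 1828 → 1.

1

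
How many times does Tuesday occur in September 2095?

September 2095 has 30 days and begins on Thursday.
The first Tuesday is September 6.
Tuesdays fall on 6, 13, 20, 27 — that's 4.

4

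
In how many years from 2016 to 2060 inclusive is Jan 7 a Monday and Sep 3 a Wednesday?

1

Check each year's weekday for Jan 7 and Sep 3:
  2016: Thu/Sat  2017: Sat/Sun  2018: Sun/Mon  2019: Mon/Tue  2020: Tue/Thu  2021: Thu/Fri  2022: Fri/Sat  2023: Sat/Sun  2024: Sun/Tue  2025: Tue/Wed  2026: Wed/Thu  2027: Thu/Fri  2028: Fri/Sun  2029: Sun/Mon  …(17 more)…  2047: Mon/Tue  2048: Tue/Thu  2049: Thu/Fri  2050: Fri/Sat  2051: Sat/Sun  2052: Sun/Tue  2053: Tue/Wed  2054: Wed/Thu  2055: Thu/Fri  2056: Fri/Sun  2057: Sun/Mon  2058: Mon/Tue  2059: Tue/Wed  2060: Wed/Fri
Both conditions hold in: 2036 — 1.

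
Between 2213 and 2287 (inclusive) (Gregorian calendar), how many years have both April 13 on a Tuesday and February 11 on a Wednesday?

3

Check each year's weekday for April 13 and February 11:
  2213: Tue/Thu  2214: Wed/Fri  2215: Thu/Sat  2216: Sat/Sun  2217: Sun/Tue  2218: Mon/Wed  2219: Tue/Thu  2220: Thu/Fri  2221: Fri/Sun  2222: Sat/Mon  2223: Sun/Tue  2224: Tue/Wed ✓  2225: Wed/Fri  2226: Thu/Sat  …(47 more)…  2274: Mon/Wed  2275: Tue/Thu  2276: Thu/Fri  2277: Fri/Sun  2278: Sat/Mon  2279: Sun/Tue  2280: Tue/Wed ✓  2281: Wed/Fri  2282: Thu/Sat  2283: Fri/Sun  2284: Sun/Mon  2285: Mon/Wed  2286: Tue/Thu  2287: Wed/Fri
Both conditions hold in: 2224, 2252, 2280 — 3.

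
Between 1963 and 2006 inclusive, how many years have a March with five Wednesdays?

20

March has 31 days; it has five Wednesdays when Wednesday falls among the first (month-length − 28) days — i.e. when March 1 is one of Wednesday/Tuesday/Monday.
March 1 by year: 1963:Fri 1964:Sun 1965:Mon✓ 1966:Tue✓ 1967:Wed✓ 1968:Fri 1969:Sat 1970:Sun 1971:Mon✓ 1972:Wed✓ 1973:Thu 1974:Fri 1975:Sat 1976:Mon✓ 1977:Tue✓ …(14 more)… 1992:Sun 1993:Mon✓ 1994:Tue✓ 1995:Wed✓ 1996:Fri 1997:Sat 1998:Sun 1999:Mon✓ 2000:Wed✓ 2001:Thu 2002:Fri 2003:Sat 2004:Mon✓ 2005:Tue✓ 2006:Wed✓
Years with five Wednesdays: 1965, 1966, 1967, 1971, 1972, 1976, 1977, 1978, 1982, 1983, 1988, 1989, 1993, 1994, 1995, 1999, 2000, 2004, 2005, 2006 → 20.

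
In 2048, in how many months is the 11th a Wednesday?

2

Check the 11th of each month of 2048: Jan 11: Sat, Feb 11: Tue, Mar 11: Wed, Apr 11: Sat, May 11: Mon, Jun 11: Thu, Jul 11: Sat, Aug 11: Tue, Sep 11: Fri, Oct 11: Sun, Nov 11: Wed, Dec 11: Fri.
Wednesday occurs in March, November — 2 months.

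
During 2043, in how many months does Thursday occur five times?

A month of length L has five Thursdays iff its first Thursday is on day ≤ L−28 (so day 1–3 in a 31-day month, 1–2 in a 30-day month, day 1 in a leap February).
Checking each month of 2043: Jan starts Thu (31d) ✓; Feb starts Sun (28d); Mar starts Sun (31d); Apr starts Wed (30d) ✓; May starts Fri (31d); Jun starts Mon (30d); Jul starts Wed (31d) ✓; Aug starts Sat (31d); Sep starts Tue (30d); Oct starts Thu (31d) ✓; Nov starts Sun (30d); Dec starts Tue (31d) ✓.
Five-Thursday months: January, April, July, October, December → 5.

5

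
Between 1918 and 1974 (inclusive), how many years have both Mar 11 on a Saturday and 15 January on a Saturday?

Check each year's weekday for Mar 11 and 15 January:
  1918: Mon/Tue  1919: Tue/Wed  1920: Thu/Thu  1921: Fri/Sat  1922: Sat/Sun  1923: Sun/Mon  1924: Tue/Tue  1925: Wed/Thu  1926: Thu/Fri  1927: Fri/Sat  1928: Sun/Sun  1929: Mon/Tue  1930: Tue/Wed  1931: Wed/Thu  …(29 more)…  1961: Sat/Sun  1962: Sun/Mon  1963: Mon/Tue  1964: Wed/Wed  1965: Thu/Fri  1966: Fri/Sat  1967: Sat/Sun  1968: Mon/Mon  1969: Tue/Wed  1970: Wed/Thu  1971: Thu/Fri  1972: Sat/Sat ✓  1973: Sun/Mon  1974: Mon/Tue
Both conditions hold in: 1944, 1972 — 2.

2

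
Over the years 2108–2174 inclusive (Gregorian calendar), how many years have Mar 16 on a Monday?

10

Track Mar 16's weekday year by year (advancing +1, or +2 across a Feb 29):
  2108: Fri  2109: Sat (+1)  2110: Sun (+1)  2111: Mon (+1) ✓  2112: Wed (+2)
  2113: Thu (+1)  2114: Fri (+1)  2115: Sat (+1)  2116: Mon (+2) ✓  2117: Tue (+1)
  2118: Wed (+1)  2119: Thu (+1)  2120: Sat (+2)  2121: Sun (+1)  … (39 more years) …
  2161: Mon (+1) ✓  2162: Tue (+1)  2163: Wed (+1)  2164: Fri (+2)  2165: Sat (+1)
  2166: Sun (+1)  2167: Mon (+1) ✓  2168: Wed (+2)  2169: Thu (+1)  2170: Fri (+1)
  2171: Sat (+1)  2172: Mon (+2) ✓  2173: Tue (+1)  2174: Wed (+1)
Monday years: 2111, 2116, 2122, 2133, 2139, 2144, 2150, 2161, 2167, 2172 — 10 in total.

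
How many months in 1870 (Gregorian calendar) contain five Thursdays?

A month of length L has five Thursdays iff its first Thursday is on day ≤ L−28 (so day 1–3 in a 31-day month, 1–2 in a 30-day month, day 1 in a leap February).
Checking each month of 1870: Jan starts Sat (31d); Feb starts Tue (28d); Mar starts Tue (31d) ✓; Apr starts Fri (30d); May starts Sun (31d); Jun starts Wed (30d) ✓; Jul starts Fri (31d); Aug starts Mon (31d); Sep starts Thu (30d) ✓; Oct starts Sat (31d); Nov starts Tue (30d); Dec starts Thu (31d) ✓.
Five-Thursday months: March, June, September, December → 4.

4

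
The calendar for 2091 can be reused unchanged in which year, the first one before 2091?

Two years share a calendar iff Jan 1 falls on the same weekday and both are leap or both are common. 2091: Jan 1 is Monday, common year.
2090: Jan 1 Sunday, common
2089: Jan 1 Saturday, common
2088: Jan 1 Thursday, leap
2087: Jan 1 Wednesday, common
2086: Jan 1 Tuesday, common
2085: Jan 1 Monday, common
2085 matches on both conditions.

2085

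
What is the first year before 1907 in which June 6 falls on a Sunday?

From one year to the next, a fixed date's weekday advances by 1, or by 2 when a Feb 29 lies between the two dates.
1907: June 6 is Thursday.
1906: Wednesday (−1)
1905: Tuesday (−1)
1904: Monday (−1)
1903: Saturday (−2)
1902: Friday (−1)
1901: Thursday (−1)
1900: Wednesday (−1)
1899: Tuesday (−1)
1898: Monday (−1)
1897: Sunday (−1)
June 6 falls on a Sunday in 1897.

1897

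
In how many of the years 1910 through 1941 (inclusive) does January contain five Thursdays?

13

January has 31 days; it has five Thursdays when Thursday falls among the first (month-length − 28) days — i.e. when January 1 is one of Thursday/Wednesday/Tuesday.
January 1 by year: 1910:Sat 1911:Sun 1912:Mon 1913:Wed✓ 1914:Thu✓ 1915:Fri 1916:Sat 1917:Mon 1918:Tue✓ 1919:Wed✓ 1920:Thu✓ 1921:Sat 1922:Sun 1923:Mon 1924:Tue✓ 1925:Thu✓ 1926:Fri 1927:Sat 1928:Sun 1929:Tue✓ 1930:Wed✓ 1931:Thu✓ 1932:Fri 1933:Sun 1934:Mon 1935:Tue✓ 1936:Wed✓ 1937:Fri 1938:Sat 1939:Sun 1940:Mon 1941:Wed✓
Years with five Thursdays: 1913, 1914, 1918, 1919, 1920, 1924, 1925, 1929, 1930, 1931, 1935, 1936, 1941 → 13.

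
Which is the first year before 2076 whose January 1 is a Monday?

Jan 1 advances by 2 weekdays after a leap year and by 1 after a common year.
2076: Jan 1 is Wednesday (leap).
2075: Tuesday
2074: Monday
2074 begins on a Monday

2074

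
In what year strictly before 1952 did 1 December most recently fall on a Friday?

1950

From one year to the next, a fixed date's weekday advances by 1, or by 2 when a Feb 29 lies between the two dates.
1952: December 1 is Monday.
1951: Saturday (−2)
1950: Friday (−1)
1 December falls on a Friday in 1950.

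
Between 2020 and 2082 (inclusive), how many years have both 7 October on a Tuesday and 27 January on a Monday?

7

Check each year's weekday for 7 October and 27 January:
  2020: Wed/Mon  2021: Thu/Wed  2022: Fri/Thu  2023: Sat/Fri  2024: Mon/Sat  2025: Tue/Mon ✓  2026: Wed/Tue  2027: Thu/Wed  2028: Sat/Thu  2029: Sun/Sat  2030: Mon/Sun  2031: Tue/Mon ✓  2032: Thu/Tue  2033: Fri/Thu  …(35 more)…  2069: Mon/Sun  2070: Tue/Mon ✓  2071: Wed/Tue  2072: Fri/Wed  2073: Sat/Fri  2074: Sun/Sat  2075: Mon/Sun  2076: Wed/Mon  2077: Thu/Wed  2078: Fri/Thu  2079: Sat/Fri  2080: Mon/Sat  2081: Tue/Mon ✓  2082: Wed/Tue
Both conditions hold in: 2025, 2031, 2042, 2053, 2059, 2070, 2081 — 7.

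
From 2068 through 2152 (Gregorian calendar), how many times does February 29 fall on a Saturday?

Leap years in 2068–2152: 21 of them.
Feb 29 weekday advances by 5 (mod 7) from one leap year to the next four years later (or differs when a century non-leap intervenes).
Leap-day weekdays: 2068:Wed 2072:Mon 2076:Sat✓ 2080:Thu 2084:Tue 2088:Sun 2092:Fri 2096:Wed 2104:Fri 2108:Wed 2112:Mon 2116:Sat✓ 2120:Thu 2124:Tue 2128:Sun 2132:Fri 2136:Wed 2140:Mon 2144:Sat✓ 2148:Thu 2152:Tue
Saturday: 2076, 2116, 2144 → 3.

3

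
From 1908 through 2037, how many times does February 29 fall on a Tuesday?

Leap years in 1908–2037: 33 of them.
Feb 29 weekday advances by 5 (mod 7) from one leap year to the next four years later (or differs when a century non-leap intervenes).
Leap-day weekdays: 1908:Sat 1912:Thu 1916:Tue✓ 1920:Sun 1924:Fri 1928:Wed 1932:Mon 1936:Sat 1940:Thu 1944:Tue✓ 1948:Sun 1952:Fri 1956:Wed …(7 more)… 1988:Mon 1992:Sat 1996:Thu 2000:Tue✓ 2004:Sun 2008:Fri 2012:Wed 2016:Mon 2020:Sat 2024:Thu 2028:Tue✓ 2032:Sun 2036:Fri
Tuesday: 1916, 1944, 1972, 2000, 2028 → 5.

5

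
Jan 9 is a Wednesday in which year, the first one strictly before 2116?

From one year to the next, a fixed date's weekday advances by 1, or by 2 when a Feb 29 lies between the two dates.
2116: January 9 is Thursday.
2115: Wednesday (−1)
Jan 9 falls on a Wednesday in 2115.

2115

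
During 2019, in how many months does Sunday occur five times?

A month of length L has five Sundays iff its first Sunday is on day ≤ L−28 (so day 1–3 in a 31-day month, 1–2 in a 30-day month, day 1 in a leap February).
Checking each month of 2019: Jan starts Tue (31d); Feb starts Fri (28d); Mar starts Fri (31d) ✓; Apr starts Mon (30d); May starts Wed (31d); Jun starts Sat (30d) ✓; Jul starts Mon (31d); Aug starts Thu (31d); Sep starts Sun (30d) ✓; Oct starts Tue (31d); Nov starts Fri (30d); Dec starts Sun (31d) ✓.
Five-Sunday months: March, June, September, December → 4.

4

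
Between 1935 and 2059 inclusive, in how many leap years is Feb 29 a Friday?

4

Leap years in 1935–2059: 31 of them.
Feb 29 weekday advances by 5 (mod 7) from one leap year to the next four years later (or differs when a century non-leap intervenes).
Leap-day weekdays: 1936:Sat 1940:Thu 1944:Tue 1948:Sun 1952:Fri✓ 1956:Wed 1960:Mon 1964:Sat 1968:Thu 1972:Tue 1976:Sun 1980:Fri✓ 1984:Wed …(5 more)… 2008:Fri✓ 2012:Wed 2016:Mon 2020:Sat 2024:Thu 2028:Tue 2032:Sun 2036:Fri✓ 2040:Wed 2044:Mon 2048:Sat 2052:Thu 2056:Tue
Friday: 1952, 1980, 2008, 2036 → 4.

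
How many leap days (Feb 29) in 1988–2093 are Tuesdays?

4

Leap years in 1988–2093: 27 of them.
Feb 29 weekday advances by 5 (mod 7) from one leap year to the next four years later (or differs when a century non-leap intervenes).
Leap-day weekdays: 1988:Mon 1992:Sat 1996:Thu 2000:Tue✓ 2004:Sun 2008:Fri 2012:Wed 2016:Mon 2020:Sat 2024:Thu 2028:Tue✓ 2032:Sun 2036:Fri 2040:Wed 2044:Mon 2048:Sat 2052:Thu 2056:Tue✓ 2060:Sun 2064:Fri 2068:Wed 2072:Mon 2076:Sat 2080:Thu 2084:Tue✓ 2088:Sun 2092:Fri
Tuesday: 2000, 2028, 2056, 2084 → 4.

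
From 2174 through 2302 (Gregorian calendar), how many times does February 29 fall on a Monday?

5

Leap years in 2174–2302: 30 of them.
Feb 29 weekday advances by 5 (mod 7) from one leap year to the next four years later (or differs when a century non-leap intervenes).
Leap-day weekdays: 2176:Thu 2180:Tue 2184:Sun 2188:Fri 2192:Wed 2196:Mon✓ 2204:Wed 2208:Mon✓ 2212:Sat 2216:Thu 2220:Tue 2224:Sun 2228:Fri …(4 more)… 2248:Tue 2252:Sun 2256:Fri 2260:Wed 2264:Mon✓ 2268:Sat 2272:Thu 2276:Tue 2280:Sun 2284:Fri 2288:Wed 2292:Mon✓ 2296:Sat
Monday: 2196, 2208, 2236, 2264, 2292 → 5.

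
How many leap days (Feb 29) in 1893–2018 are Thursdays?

4

Leap years in 1893–2018: 30 of them.
Feb 29 weekday advances by 5 (mod 7) from one leap year to the next four years later (or differs when a century non-leap intervenes).
Leap-day weekdays: 1896:Sat 1904:Mon 1908:Sat 1912:Thu✓ 1916:Tue 1920:Sun 1924:Fri 1928:Wed 1932:Mon 1936:Sat 1940:Thu✓ 1944:Tue 1948:Sun …(4 more)… 1968:Thu✓ 1972:Tue 1976:Sun 1980:Fri 1984:Wed 1988:Mon 1992:Sat 1996:Thu✓ 2000:Tue 2004:Sun 2008:Fri 2012:Wed 2016:Mon
Thursday: 1912, 1940, 1968, 1996 → 4.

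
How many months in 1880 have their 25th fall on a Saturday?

2

Check the 25th of each month of 1880: Jan 25: Sun, Feb 25: Wed, Mar 25: Thu, Apr 25: Sun, May 25: Tue, Jun 25: Fri, Jul 25: Sun, Aug 25: Wed, Sep 25: Sat, Oct 25: Mon, Nov 25: Thu, Dec 25: Sat.
Saturday occurs in September, December — 2 months.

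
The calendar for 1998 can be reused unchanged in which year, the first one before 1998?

1987

Two years share a calendar iff Jan 1 falls on the same weekday and both are leap or both are common. 1998: Jan 1 is Thursday, common year.
1997: Jan 1 Wednesday, common
1996: Jan 1 Monday, leap
1995: Jan 1 Sunday, common
1994: Jan 1 Saturday, common
1993: Jan 1 Friday, common
1992: Jan 1 Wednesday, leap
1991: Jan 1 Tuesday, common
1990: Jan 1 Monday, common
1989: Jan 1 Sunday, common
1988: Jan 1 Friday, leap
1987: Jan 1 Thursday, common
1987 matches on both conditions.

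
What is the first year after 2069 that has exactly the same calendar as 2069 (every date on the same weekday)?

2075

Two years share a calendar iff Jan 1 falls on the same weekday and both are leap or both are common. 2069: Jan 1 is Tuesday, common year.
2070: Jan 1 Wednesday, common
2071: Jan 1 Thursday, common
2072: Jan 1 Friday, leap
2073: Jan 1 Sunday, common
2074: Jan 1 Monday, common
2075: Jan 1 Tuesday, common
2075 matches on both conditions.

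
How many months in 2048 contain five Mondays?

4

A month of length L has five Mondays iff its first Monday is on day ≤ L−28 (so day 1–3 in a 31-day month, 1–2 in a 30-day month, day 1 in a leap February).
Checking each month of 2048: Jan starts Wed (31d); Feb starts Sat (29d); Mar starts Sun (31d) ✓; Apr starts Wed (30d); May starts Fri (31d); Jun starts Mon (30d) ✓; Jul starts Wed (31d); Aug starts Sat (31d) ✓; Sep starts Tue (30d); Oct starts Thu (31d); Nov starts Sun (30d) ✓; Dec starts Tue (31d).
Five-Monday months: March, June, August, November → 4.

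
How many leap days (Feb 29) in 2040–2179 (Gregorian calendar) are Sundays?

Leap years in 2040–2179: 34 of them.
Feb 29 weekday advances by 5 (mod 7) from one leap year to the next four years later (or differs when a century non-leap intervenes).
Leap-day weekdays: 2040:Wed 2044:Mon 2048:Sat 2052:Thu 2056:Tue 2060:Sun✓ 2064:Fri 2068:Wed 2072:Mon 2076:Sat 2080:Thu 2084:Tue 2088:Sun✓ …(8 more)… 2128:Sun✓ 2132:Fri 2136:Wed 2140:Mon 2144:Sat 2148:Thu 2152:Tue 2156:Sun✓ 2160:Fri 2164:Wed 2168:Mon 2172:Sat 2176:Thu
Sunday: 2060, 2088, 2128, 2156 → 4.

4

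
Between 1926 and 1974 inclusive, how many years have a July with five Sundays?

July has 31 days; it has five Sundays when Sunday falls among the first (month-length − 28) days — i.e. when July 1 is one of Sunday/Saturday/Friday.
July 1 by year: 1926:Thu 1927:Fri✓ 1928:Sun✓ 1929:Mon 1930:Tue 1931:Wed 1932:Fri✓ 1933:Sat✓ 1934:Sun✓ 1935:Mon 1936:Wed 1937:Thu 1938:Fri✓ 1939:Sat✓ 1940:Mon …(19 more)… 1960:Fri✓ 1961:Sat✓ 1962:Sun✓ 1963:Mon 1964:Wed 1965:Thu 1966:Fri✓ 1967:Sat✓ 1968:Mon 1969:Tue 1970:Wed 1971:Thu 1972:Sat✓ 1973:Sun✓ 1974:Mon
Years with five Sundays: 1927, 1928, 1932, 1933, 1934, 1938, 1939, 1944, 1945, 1949, 1950, 1951, 1955, 1956, 1960, 1961, 1962, 1966, 1967, 1972, 1973 → 21.

21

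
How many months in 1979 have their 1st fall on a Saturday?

2

Check the 1st of each month of 1979: Jan 1: Mon, Feb 1: Thu, Mar 1: Thu, Apr 1: Sun, May 1: Tue, Jun 1: Fri, Jul 1: Sun, Aug 1: Wed, Sep 1: Sat, Oct 1: Mon, Nov 1: Thu, Dec 1: Sat.
Saturday occurs in September, December — 2 months.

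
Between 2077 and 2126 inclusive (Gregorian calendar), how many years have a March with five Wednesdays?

March has 31 days; it has five Wednesdays when Wednesday falls among the first (month-length − 28) days — i.e. when March 1 is one of Wednesday/Tuesday/Monday.
March 1 by year: 2077:Mon✓ 2078:Tue✓ 2079:Wed✓ 2080:Fri 2081:Sat 2082:Sun 2083:Mon✓ 2084:Wed✓ 2085:Thu 2086:Fri 2087:Sat 2088:Mon✓ 2089:Tue✓ 2090:Wed✓ 2091:Thu …(20 more)… 2112:Tue✓ 2113:Wed✓ 2114:Thu 2115:Fri 2116:Sun 2117:Mon✓ 2118:Tue✓ 2119:Wed✓ 2120:Fri 2121:Sat 2122:Sun 2123:Mon✓ 2124:Wed✓ 2125:Thu 2126:Fri
Years with five Wednesdays: 2077, 2078, 2079, 2083, 2084, 2088, 2089, 2090, 2094, 2095, 2100, 2101, 2102, 2106, 2107, 2112, 2113, 2117, 2118, 2119, 2123, 2124 → 22.

22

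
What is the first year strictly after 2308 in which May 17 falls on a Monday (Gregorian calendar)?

From one year to the next, a fixed date's weekday advances by 1, or by 2 when a Feb 29 lies between the two dates.
2308: May 17 is Sunday.
2309: Monday (+1)
May 17 falls on a Monday in 2309.

2309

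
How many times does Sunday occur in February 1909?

February 1909 has 28 days and begins on Monday.
The first Sunday is February 7.
Sundays fall on 7, 14, 21, 28 — that's 4.

4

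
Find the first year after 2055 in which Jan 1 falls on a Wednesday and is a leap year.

Jan 1 advances by 2 weekdays after a leap year and by 1 after a common year.
2055: Jan 1 is Friday.
2056: Saturday (leap)
2057: Monday
2058: Tuesday
2059: Wednesday
2060: Thursday (leap)
2061: Saturday
2062: Sunday
2063: Monday
2064: Tuesday (leap)
2065: Thursday
2066: Friday
2067: Saturday
2068: Sunday (leap)
2069: Tuesday
2070: Wednesday
2071: Thursday
2072: Friday (leap)
2073: Sunday
2074: Monday
2075: Tuesday
2076: Wednesday (leap)
2076 begins on a Wednesday and is a leap year.

2076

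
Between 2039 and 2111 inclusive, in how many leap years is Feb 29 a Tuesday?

Leap years in 2039–2111: 17 of them.
Feb 29 weekday advances by 5 (mod 7) from one leap year to the next four years later (or differs when a century non-leap intervenes).
Leap-day weekdays: 2040:Wed 2044:Mon 2048:Sat 2052:Thu 2056:Tue✓ 2060:Sun 2064:Fri 2068:Wed 2072:Mon 2076:Sat 2080:Thu 2084:Tue✓ 2088:Sun 2092:Fri 2096:Wed 2104:Fri 2108:Wed
Tuesday: 2056, 2084 → 2.

2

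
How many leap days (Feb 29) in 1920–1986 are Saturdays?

2

Leap years in 1920–1986: 17 of them.
Feb 29 weekday advances by 5 (mod 7) from one leap year to the next four years later (or differs when a century non-leap intervenes).
Leap-day weekdays: 1920:Sun 1924:Fri 1928:Wed 1932:Mon 1936:Sat✓ 1940:Thu 1944:Tue 1948:Sun 1952:Fri 1956:Wed 1960:Mon 1964:Sat✓ 1968:Thu 1972:Tue 1976:Sun 1980:Fri 1984:Wed
Saturday: 1936, 1964 → 2.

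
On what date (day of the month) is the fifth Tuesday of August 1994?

August 1, 1994 is a Monday, so the first Tuesday is the 2nd.
The fifth Tuesday is 2 + 28 = 30.

30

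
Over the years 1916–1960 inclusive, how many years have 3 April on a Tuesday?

Track 3 April's weekday year by year (advancing +1, or +2 across a Feb 29):
  1916: Mon  1917: Tue (+1) ✓  1918: Wed (+1)  1919: Thu (+1)  1920: Sat (+2)
  1921: Sun (+1)  1922: Mon (+1)  1923: Tue (+1) ✓  1924: Thu (+2)  1925: Fri (+1)
  1926: Sat (+1)  1927: Sun (+1)  1928: Tue (+2) ✓  1929: Wed (+1)  … (17 more years) …
  1947: Thu (+1)  1948: Sat (+2)  1949: Sun (+1)  1950: Mon (+1)  1951: Tue (+1) ✓
  1952: Thu (+2)  1953: Fri (+1)  1954: Sat (+1)  1955: Sun (+1)  1956: Tue (+2) ✓
  1957: Wed (+1)  1958: Thu (+1)  1959: Fri (+1)  1960: Sun (+2)
Tuesday years: 1917, 1923, 1928, 1934, 1945, 1951, 1956 — 7 in total.

7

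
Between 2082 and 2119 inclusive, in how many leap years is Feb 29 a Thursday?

0

Leap years in 2082–2119: 8 of them.
Feb 29 weekday advances by 5 (mod 7) from one leap year to the next four years later (or differs when a century non-leap intervenes).
Leap-day weekdays: 2084:Tue 2088:Sun 2092:Fri 2096:Wed 2104:Fri 2108:Wed 2112:Mon 2116:Sat
Thursday: none → 0.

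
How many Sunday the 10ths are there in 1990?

Check the 10th of each month of 1990: Jan 10: Wed, Feb 10: Sat, Mar 10: Sat, Apr 10: Tue, May 10: Thu, Jun 10: Sun, Jul 10: Tue, Aug 10: Fri, Sep 10: Mon, Oct 10: Wed, Nov 10: Sat, Dec 10: Mon.
Sunday occurs in June — 1 month.

1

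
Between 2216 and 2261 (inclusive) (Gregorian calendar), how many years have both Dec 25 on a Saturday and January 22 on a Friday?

5

Check each year's weekday for Dec 25 and January 22:
  2216: Wed/Mon  2217: Thu/Wed  2218: Fri/Thu  2219: Sat/Fri ✓  2220: Mon/Sat  2221: Tue/Mon  2222: Wed/Tue  2223: Thu/Wed  2224: Sat/Thu  2225: Sun/Sat  2226: Mon/Sun  2227: Tue/Mon  2228: Thu/Tue  2229: Fri/Thu  …(18 more)…  2248: Mon/Sat  2249: Tue/Mon  2250: Wed/Tue  2251: Thu/Wed  2252: Sat/Thu  2253: Sun/Sat  2254: Mon/Sun  2255: Tue/Mon  2256: Thu/Tue  2257: Fri/Thu  2258: Sat/Fri ✓  2259: Sun/Sat  2260: Tue/Sun  2261: Wed/Tue
Both conditions hold in: 2219, 2230, 2241, 2247, 2258 — 5.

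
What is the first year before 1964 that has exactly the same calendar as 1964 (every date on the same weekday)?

1936

Two years share a calendar iff Jan 1 falls on the same weekday and both are leap or both are common. 1964: Jan 1 is Wednesday, leap year.
1963: Jan 1 Tuesday, common
1962: Jan 1 Monday, common
1961: Jan 1 Sunday, common
1960: Jan 1 Friday, leap
1959: Jan 1 Thursday, common
1958: Jan 1 Wednesday, common
1957: Jan 1 Tuesday, common
1956: Jan 1 Sunday, leap
1955: Jan 1 Saturday, common
1954: Jan 1 Friday, common
1953: Jan 1 Thursday, common
1952: Jan 1 Tuesday, leap
1951: Jan 1 Monday, common
1950: Jan 1 Sunday, common
1949: Jan 1 Saturday, common
1948: Jan 1 Thursday, leap
1947: Jan 1 Wednesday, common
1946: Jan 1 Tuesday, common
1945: Jan 1 Monday, common
1944: Jan 1 Saturday, leap
1943: Jan 1 Friday, common
1942: Jan 1 Thursday, common
1941: Jan 1 Wednesday, common
1940: Jan 1 Monday, leap
1939: Jan 1 Sunday, common
1938: Jan 1 Saturday, common
1937: Jan 1 Friday, common
1936: Jan 1 Wednesday, leap
1936 matches on both conditions.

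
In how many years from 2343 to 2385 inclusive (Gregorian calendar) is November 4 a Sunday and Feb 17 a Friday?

Check each year's weekday for November 4 and Feb 17:
  2343: Thu/Wed  2344: Sat/Thu  2345: Sun/Sat  2346: Mon/Sun  2347: Tue/Mon  2348: Thu/Tue  2349: Fri/Thu  2350: Sat/Fri  2351: Sun/Sat  2352: Tue/Sun  2353: Wed/Tue  2354: Thu/Wed  2355: Fri/Thu  2356: Sun/Fri ✓  …(15 more)…  2372: Sat/Thu  2373: Sun/Sat  2374: Mon/Sun  2375: Tue/Mon  2376: Thu/Tue  2377: Fri/Thu  2378: Sat/Fri  2379: Sun/Sat  2380: Tue/Sun  2381: Wed/Tue  2382: Thu/Wed  2383: Fri/Thu  2384: Sun/Fri ✓  2385: Mon/Sun
Both conditions hold in: 2356, 2384 — 2.

2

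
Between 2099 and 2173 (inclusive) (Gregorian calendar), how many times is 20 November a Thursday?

10

Track 20 November's weekday year by year (advancing +1, or +2 across a Feb 29):
  2099: Fri  2100: Sat (+1)  2101: Sun (+1)  2102: Mon (+1)  2103: Tue (+1)
  2104: Thu (+2) ✓  2105: Fri (+1)  2106: Sat (+1)  2107: Sun (+1)  2108: Tue (+2)
  2109: Wed (+1)  2110: Thu (+1) ✓  2111: Fri (+1)  2112: Sun (+2)  … (47 more years) …
  2160: Thu (+2) ✓  2161: Fri (+1)  2162: Sat (+1)  2163: Sun (+1)  2164: Tue (+2)
  2165: Wed (+1)  2166: Thu (+1) ✓  2167: Fri (+1)  2168: Sun (+2)  2169: Mon (+1)
  2170: Tue (+1)  2171: Wed (+1)  2172: Fri (+2)  2173: Sat (+1)
Thursday years: 2104, 2110, 2121, 2127, 2132, 2138, 2149, 2155, 2160, 2166 — 10 in total.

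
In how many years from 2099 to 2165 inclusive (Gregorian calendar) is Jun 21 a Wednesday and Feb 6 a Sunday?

2

Check each year's weekday for Jun 21 and Feb 6:
  2099: Sun/Fri  2100: Mon/Sat  2101: Tue/Sun  2102: Wed/Mon  2103: Thu/Tue  2104: Sat/Wed  2105: Sun/Fri  2106: Mon/Sat  2107: Tue/Sun  2108: Thu/Mon  2109: Fri/Wed  2110: Sat/Thu  2111: Sun/Fri  2112: Tue/Sat  …(39 more)…  2152: Wed/Sun ✓  2153: Thu/Tue  2154: Fri/Wed  2155: Sat/Thu  2156: Mon/Fri  2157: Tue/Sun  2158: Wed/Mon  2159: Thu/Tue  2160: Sat/Wed  2161: Sun/Fri  2162: Mon/Sat  2163: Tue/Sun  2164: Thu/Mon  2165: Fri/Wed
Both conditions hold in: 2124, 2152 — 2.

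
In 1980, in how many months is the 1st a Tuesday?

3

Check the 1st of each month of 1980: Jan 1: Tue, Feb 1: Fri, Mar 1: Sat, Apr 1: Tue, May 1: Thu, Jun 1: Sun, Jul 1: Tue, Aug 1: Fri, Sep 1: Mon, Oct 1: Wed, Nov 1: Sat, Dec 1: Mon.
Tuesday occurs in January, April, July — 3 months.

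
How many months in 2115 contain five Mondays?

4

A month of length L has five Mondays iff its first Monday is on day ≤ L−28 (so day 1–3 in a 31-day month, 1–2 in a 30-day month, day 1 in a leap February).
Checking each month of 2115: Jan starts Tue (31d); Feb starts Fri (28d); Mar starts Fri (31d); Apr starts Mon (30d) ✓; May starts Wed (31d); Jun starts Sat (30d); Jul starts Mon (31d) ✓; Aug starts Thu (31d); Sep starts Sun (30d) ✓; Oct starts Tue (31d); Nov starts Fri (30d); Dec starts Sun (31d) ✓.
Five-Monday months: April, July, September, December → 4.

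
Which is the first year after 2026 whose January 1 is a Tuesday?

2030

Jan 1 advances by 2 weekdays after a leap year and by 1 after a common year.
2026: Jan 1 is Thursday.
2027: Friday
2028: Saturday (leap)
2029: Monday
2030: Tuesday
2030 begins on a Tuesday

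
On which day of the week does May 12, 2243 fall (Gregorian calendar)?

January 1, 2243 is a Sunday.
May 12 is day 132 of the year, i.e. 131 days after Jan 1.
131 mod 7 = 5, so advance 5 weekdays from Sunday: Friday.

Friday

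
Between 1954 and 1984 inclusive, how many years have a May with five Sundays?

May has 31 days; it has five Sundays when Sunday falls among the first (month-length − 28) days — i.e. when May 1 is one of Sunday/Saturday/Friday.
May 1 by year: 1954:Sat✓ 1955:Sun✓ 1956:Tue 1957:Wed 1958:Thu 1959:Fri✓ 1960:Sun✓ 1961:Mon 1962:Tue 1963:Wed 1964:Fri✓ 1965:Sat✓ 1966:Sun✓ 1967:Mon 1968:Wed 1969:Thu 1970:Fri✓ 1971:Sat✓ 1972:Mon 1973:Tue 1974:Wed 1975:Thu 1976:Sat✓ 1977:Sun✓ 1978:Mon 1979:Tue 1980:Thu 1981:Fri✓ 1982:Sat✓ 1983:Sun✓ 1984:Tue
Years with five Sundays: 1954, 1955, 1959, 1960, 1964, 1965, 1966, 1970, 1971, 1976, 1977, 1981, 1982, 1983 → 14.

14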